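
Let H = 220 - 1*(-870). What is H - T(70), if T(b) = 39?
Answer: 1051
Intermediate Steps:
H = 1090 (H = 220 + 870 = 1090)
H - T(70) = 1090 - 1*39 = 1090 - 39 = 1051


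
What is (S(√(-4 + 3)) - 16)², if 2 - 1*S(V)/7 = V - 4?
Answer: 627 - 364*I ≈ 627.0 - 364.0*I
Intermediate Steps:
S(V) = 42 - 7*V (S(V) = 14 - 7*(V - 4) = 14 - 7*(-4 + V) = 14 + (28 - 7*V) = 42 - 7*V)
(S(√(-4 + 3)) - 16)² = ((42 - 7*√(-4 + 3)) - 16)² = ((42 - 7*I) - 16)² = (26 - 7*I)²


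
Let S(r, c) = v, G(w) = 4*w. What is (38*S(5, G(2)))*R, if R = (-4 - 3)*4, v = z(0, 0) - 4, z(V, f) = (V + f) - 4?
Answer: 8512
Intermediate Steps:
z(V, f) = -4 + V + f
v = -8 (v = (-4 + 0 + 0) - 4 = -4 - 4 = -8)
R = -28 (R = -7*4 = -28)
S(r, c) = -8
(38*S(5, G(2)))*R = (38*(-8))*(-28) = -304*(-28) = 8512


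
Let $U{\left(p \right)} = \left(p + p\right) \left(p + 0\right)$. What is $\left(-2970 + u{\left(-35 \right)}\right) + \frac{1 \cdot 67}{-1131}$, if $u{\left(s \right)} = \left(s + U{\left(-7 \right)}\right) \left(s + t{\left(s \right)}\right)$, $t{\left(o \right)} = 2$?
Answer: $- \frac{5710486}{1131} \approx -5049.1$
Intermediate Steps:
$U{\left(p \right)} = 2 p^{2}$ ($U{\left(p \right)} = 2 p p = 2 p^{2}$)
$u{\left(s \right)} = \left(2 + s\right) \left(98 + s\right)$ ($u{\left(s \right)} = \left(s + 2 \left(-7\right)^{2}\right) \left(s + 2\right) = \left(s + 2 \cdot 49\right) \left(2 + s\right) = \left(s + 98\right) \left(2 + s\right) = \left(98 + s\right) \left(2 + s\right) = \left(2 + s\right) \left(98 + s\right)$)
$\left(-2970 + u{\left(-35 \right)}\right) + \frac{1 \cdot 67}{-1131} = \left(-2970 + \left(196 + \left(-35\right)^{2} + 100 \left(-35\right)\right)\right) + \frac{1 \cdot 67}{-1131} = \left(-2970 + \left(196 + 1225 - 3500\right)\right) + 67 \left(- \frac{1}{1131}\right) = \left(-2970 - 2079\right) - \frac{67}{1131} = -5049 - \frac{67}{1131} = - \frac{5710486}{1131}$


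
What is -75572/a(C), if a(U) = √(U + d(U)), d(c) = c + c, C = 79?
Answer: -75572*√237/237 ≈ -4908.9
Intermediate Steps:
d(c) = 2*c
a(U) = √3*√U (a(U) = √(U + 2*U) = √(3*U) = √3*√U)
-75572/a(C) = -75572*√237/237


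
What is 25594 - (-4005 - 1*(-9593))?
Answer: 20006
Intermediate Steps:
25594 - (-4005 - 1*(-9593)) = 25594 - (-4005 + 9593) = 25594 - 1*5588 = 25594 - 5588 = 20006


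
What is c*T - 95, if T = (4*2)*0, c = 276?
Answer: -95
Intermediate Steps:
T = 0 (T = 8*0 = 0)
c*T - 95 = 276*0 - 95 = 0 - 95 = -95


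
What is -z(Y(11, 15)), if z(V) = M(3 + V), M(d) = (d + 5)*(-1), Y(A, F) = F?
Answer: 23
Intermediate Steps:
M(d) = -5 - d (M(d) = (5 + d)*(-1) = -5 - d)
z(V) = -8 - V (z(V) = -5 - (3 + V) = -5 + (-3 - V) = -8 - V)
-z(Y(11, 15)) = -(-8 - 1*15) = -(-8 - 15) = -1*(-23) = 23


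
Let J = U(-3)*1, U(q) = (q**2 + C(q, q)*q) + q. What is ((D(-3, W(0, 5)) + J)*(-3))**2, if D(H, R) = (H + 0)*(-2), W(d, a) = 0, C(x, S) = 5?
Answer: 81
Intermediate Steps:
D(H, R) = -2*H (D(H, R) = H*(-2) = -2*H)
U(q) = q**2 + 6*q (U(q) = (q**2 + 5*q) + q = q**2 + 6*q)
J = -9 (J = -3*(6 - 3)*1 = -3*3*1 = -9*1 = -9)
((D(-3, W(0, 5)) + J)*(-3))**2 = ((-2*(-3) - 9)*(-3))**2 = ((6 - 9)*(-3))**2 = (-3*(-3))**2 = 9**2 = 81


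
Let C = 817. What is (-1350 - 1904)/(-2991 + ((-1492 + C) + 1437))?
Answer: 3254/2229 ≈ 1.4598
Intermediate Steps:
(-1350 - 1904)/(-2991 + ((-1492 + C) + 1437)) = (-1350 - 1904)/(-2991 + ((-1492 + 817) + 1437)) = -3254/(-2991 + (-675 + 1437)) = -3254/(-2991 + 762) = -3254/(-2229) = -3254*(-1/2229) = 3254/2229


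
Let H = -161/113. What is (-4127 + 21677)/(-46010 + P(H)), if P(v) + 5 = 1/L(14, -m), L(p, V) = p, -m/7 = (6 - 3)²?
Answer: -245700/644209 ≈ -0.38140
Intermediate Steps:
H = -161/113 (H = -161*1/113 = -161/113 ≈ -1.4248)
m = -63 (m = -7*(6 - 3)² = -7*3² = -7*9 = -63)
P(v) = -69/14 (P(v) = -5 + 1/14 = -69/14)
(-4127 + 21677)/(-46010 + P(H)) = (-4127 + 21677)/(-46010 - 69/14) = 17550/(-644209/14) = 17550*(-14/644209) = -245700/644209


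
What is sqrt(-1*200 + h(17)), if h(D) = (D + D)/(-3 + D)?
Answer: I*sqrt(9681)/7 ≈ 14.056*I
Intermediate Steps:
h(D) = 2*D/(-3 + D) (h(D) = (2*D)/(-3 + D) = 2*D/(-3 + D))
sqrt(-1*200 + h(17)) = sqrt(-1*200 + 2*17/(-3 + 17)) = sqrt(-200 + 2*17/14) = sqrt(-200 + 2*17*(1/14)) = sqrt(-200 + 17/7) = sqrt(-1383/7) = I*sqrt(9681)/7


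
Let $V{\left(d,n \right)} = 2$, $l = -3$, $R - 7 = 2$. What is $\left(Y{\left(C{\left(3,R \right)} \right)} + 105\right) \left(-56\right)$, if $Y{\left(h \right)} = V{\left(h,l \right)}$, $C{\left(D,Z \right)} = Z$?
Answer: $-5992$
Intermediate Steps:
$R = 9$ ($R = 7 + 2 = 9$)
$Y{\left(h \right)} = 2$
$\left(Y{\left(C{\left(3,R \right)} \right)} + 105\right) \left(-56\right) = \left(2 + 105\right) \left(-56\right) = 107 \left(-56\right) = -5992$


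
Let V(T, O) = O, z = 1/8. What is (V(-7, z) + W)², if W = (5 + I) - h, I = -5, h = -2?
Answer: 289/64 ≈ 4.5156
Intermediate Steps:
z = ⅛ ≈ 0.12500
W = 2 (W = (5 - 5) - 1*(-2) = 0 + 2 = 2)
(V(-7, z) + W)² = (⅛ + 2)² = (17/8)² = 289/64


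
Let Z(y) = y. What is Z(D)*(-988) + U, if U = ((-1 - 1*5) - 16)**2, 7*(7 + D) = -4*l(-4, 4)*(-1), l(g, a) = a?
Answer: 35992/7 ≈ 5141.7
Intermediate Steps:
D = -33/7 (D = -7 + (-4*4*(-1))/7 = -7 + (-16*(-1))/7 = -7 + (1/7)*16 = -7 + 16/7 = -33/7 ≈ -4.7143)
U = 484 (U = ((-1 - 5) - 16)**2 = (-6 - 16)**2 = (-22)**2 = 484)
Z(D)*(-988) + U = -33/7*(-988) + 484 = 32604/7 + 484 = 35992/7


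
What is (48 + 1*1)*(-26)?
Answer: -1274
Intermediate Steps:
(48 + 1*1)*(-26) = (48 + 1)*(-26) = 49*(-26) = -1274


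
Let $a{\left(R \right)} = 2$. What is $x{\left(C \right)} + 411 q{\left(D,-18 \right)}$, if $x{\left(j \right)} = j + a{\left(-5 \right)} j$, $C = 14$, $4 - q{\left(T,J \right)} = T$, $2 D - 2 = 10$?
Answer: $-780$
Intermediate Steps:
$D = 6$ ($D = 1 + \frac{1}{2} \cdot 10 = 1 + 5 = 6$)
$q{\left(T,J \right)} = 4 - T$
$x{\left(j \right)} = 3 j$ ($x{\left(j \right)} = j + 2 j = 3 j$)
$x{\left(C \right)} + 411 q{\left(D,-18 \right)} = 3 \cdot 14 + 411 \left(4 - 6\right) = 42 + 411 \left(4 - 6\right) = 42 + 411 \left(-2\right) = 42 - 822 = -780$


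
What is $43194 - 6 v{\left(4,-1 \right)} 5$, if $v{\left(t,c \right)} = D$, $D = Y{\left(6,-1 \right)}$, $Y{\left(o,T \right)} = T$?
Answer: $1295820$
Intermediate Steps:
$D = -1$
$v{\left(t,c \right)} = -1$
$43194 - 6 v{\left(4,-1 \right)} 5 = 43194 \left(-6\right) \left(-1\right) 5 = 43194 \cdot 6 \cdot 5 = 43194 \cdot 30 = 1295820$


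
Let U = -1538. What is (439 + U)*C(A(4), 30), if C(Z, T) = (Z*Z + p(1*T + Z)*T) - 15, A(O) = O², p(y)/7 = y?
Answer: -10881199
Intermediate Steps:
p(y) = 7*y
C(Z, T) = -15 + Z² + T*(7*T + 7*Z) (C(Z, T) = (Z*Z + (7*(1*T + Z))*T) - 15 = (Z² + (7*(T + Z))*T) - 15 = (Z² + (7*T + 7*Z)*T) - 15 = (Z² + T*(7*T + 7*Z)) - 15 = -15 + Z² + T*(7*T + 7*Z))
(439 + U)*C(A(4), 30) = (439 - 1538)*(-15 + (4²)² + 7*30*(30 + 4²)) = -1099*(-15 + 16² + 7*30*(30 + 16)) = -1099*(-15 + 256 + 7*30*46) = -1099*(-15 + 256 + 9660) = -1099*9901 = -10881199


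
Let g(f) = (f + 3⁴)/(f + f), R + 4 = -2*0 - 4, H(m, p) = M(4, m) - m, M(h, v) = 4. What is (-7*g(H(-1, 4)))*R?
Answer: 2408/5 ≈ 481.60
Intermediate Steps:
H(m, p) = 4 - m
R = -8 (R = -4 + (-2*0 - 4) = -4 + (0 - 4) = -4 - 4 = -8)
g(f) = (81 + f)/(2*f) (g(f) = (f + 81)/((2*f)) = (81 + f)*(1/(2*f)) = (81 + f)/(2*f))
(-7*g(H(-1, 4)))*R = -7*(81 + (4 - 1*(-1)))/(2*(4 - 1*(-1)))*(-8) = -7*(81 + (4 + 1))/(2*(4 + 1))*(-8) = -7*(81 + 5)/(2*5)*(-8) = -7*86/(2*5)*(-8) = -7*43/5*(-8) = -301/5*(-8) = 2408/5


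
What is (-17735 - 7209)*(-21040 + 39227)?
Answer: -453656528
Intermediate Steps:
(-17735 - 7209)*(-21040 + 39227) = -24944*18187 = -453656528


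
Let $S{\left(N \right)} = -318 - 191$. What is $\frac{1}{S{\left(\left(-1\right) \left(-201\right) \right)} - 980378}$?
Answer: $- \frac{1}{980887} \approx -1.0195 \cdot 10^{-6}$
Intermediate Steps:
$S{\left(N \right)} = -509$ ($S{\left(N \right)} = -318 - 191 = -509$)
$\frac{1}{S{\left(\left(-1\right) \left(-201\right) \right)} - 980378} = \frac{1}{-509 - 980378} = \frac{1}{-980887} = - \frac{1}{980887}$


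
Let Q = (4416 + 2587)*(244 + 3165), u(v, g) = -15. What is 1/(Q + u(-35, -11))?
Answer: 1/23873212 ≈ 4.1888e-8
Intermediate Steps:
Q = 23873227 (Q = 7003*3409 = 23873227)
1/(Q + u(-35, -11)) = 1/(23873227 - 15) = 1/23873212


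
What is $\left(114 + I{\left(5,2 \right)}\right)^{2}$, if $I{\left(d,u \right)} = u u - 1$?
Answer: $13689$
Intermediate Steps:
$I{\left(d,u \right)} = -1 + u^{2}$ ($I{\left(d,u \right)} = u^{2} - 1 = -1 + u^{2}$)
$\left(114 + I{\left(5,2 \right)}\right)^{2} = \left(114 - \left(1 - 2^{2}\right)\right)^{2} = \left(114 + \left(-1 + 4\right)\right)^{2} = \left(114 + 3\right)^{2} = 117^{2} = 13689$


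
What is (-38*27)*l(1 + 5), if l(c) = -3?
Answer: 3078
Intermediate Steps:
(-38*27)*l(1 + 5) = -38*27*(-3) = -1026*(-3) = 3078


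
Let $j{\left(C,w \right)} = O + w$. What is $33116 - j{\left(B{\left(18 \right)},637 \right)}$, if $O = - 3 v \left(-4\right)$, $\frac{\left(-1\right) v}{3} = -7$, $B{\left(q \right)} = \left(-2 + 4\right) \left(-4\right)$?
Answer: $32227$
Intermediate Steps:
$B{\left(q \right)} = -8$ ($B{\left(q \right)} = 2 \left(-4\right) = -8$)
$v = 21$ ($v = \left(-3\right) \left(-7\right) = 21$)
$O = 252$ ($O = \left(-3\right) 21 \left(-4\right) = \left(-63\right) \left(-4\right) = 252$)
$j{\left(C,w \right)} = 252 + w$
$33116 - j{\left(B{\left(18 \right)},637 \right)} = 33116 - \left(252 + 637\right) = 33116 - 889 = 32227$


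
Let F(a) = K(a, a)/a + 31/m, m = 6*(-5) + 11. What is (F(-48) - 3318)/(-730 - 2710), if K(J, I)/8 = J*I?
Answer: 70369/65360 ≈ 1.0766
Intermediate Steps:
m = -19 (m = -30 + 11 = -19)
K(J, I) = 8*I*J (K(J, I) = 8*(J*I) = 8*(I*J) = 8*I*J)
F(a) = -31/19 + 8*a (F(a) = (8*a*a)/a + 31/(-19) = (8*a**2)/a + 31*(-1/19) = 8*a - 31/19 = -31/19 + 8*a)
(F(-48) - 3318)/(-730 - 2710) = ((-31/19 + 8*(-48)) - 3318)/(-730 - 2710) = ((-31/19 - 384) - 3318)/(-3440) = (-7327/19 - 3318)*(-1/3440) = -70369/19*(-1/3440) = 70369/65360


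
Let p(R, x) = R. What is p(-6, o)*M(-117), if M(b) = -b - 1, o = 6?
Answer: -696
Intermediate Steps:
M(b) = -1 - b
p(-6, o)*M(-117) = -6*(-1 - 1*(-117)) = -6*(-1 + 117) = -6*116 = -696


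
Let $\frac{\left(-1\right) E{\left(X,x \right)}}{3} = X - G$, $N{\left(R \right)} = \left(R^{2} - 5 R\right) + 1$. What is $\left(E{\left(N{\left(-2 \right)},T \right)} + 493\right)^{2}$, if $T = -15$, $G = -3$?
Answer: $192721$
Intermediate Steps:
$N{\left(R \right)} = 1 + R^{2} - 5 R$
$E{\left(X,x \right)} = -9 - 3 X$ ($E{\left(X,x \right)} = - 3 \left(X - -3\right) = - 3 \left(X + 3\right) = - 3 \left(3 + X\right) = -9 - 3 X$)
$\left(E{\left(N{\left(-2 \right)},T \right)} + 493\right)^{2} = \left(\left(-9 - 3 \left(1 + \left(-2\right)^{2} - -10\right)\right) + 493\right)^{2} = \left(\left(-9 - 3 \left(1 + 4 + 10\right)\right) + 493\right)^{2} = \left(\left(-9 - 45\right) + 493\right)^{2} = \left(-54 + 493\right)^{2} = 439^{2} = 192721$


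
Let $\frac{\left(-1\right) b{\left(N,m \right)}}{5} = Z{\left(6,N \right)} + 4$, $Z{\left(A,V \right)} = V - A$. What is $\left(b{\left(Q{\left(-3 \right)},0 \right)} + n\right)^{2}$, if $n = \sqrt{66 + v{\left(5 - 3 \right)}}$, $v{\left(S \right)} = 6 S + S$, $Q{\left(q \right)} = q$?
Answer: $705 + 200 \sqrt{5} \approx 1152.2$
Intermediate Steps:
$v{\left(S \right)} = 7 S$
$b{\left(N,m \right)} = 10 - 5 N$ ($b{\left(N,m \right)} = - 5 \left(\left(N - 6\right) + 4\right) = - 5 \left(\left(-6 + N\right) + 4\right) = - 5 \left(-2 + N\right) = 10 - 5 N$)
$n = 4 \sqrt{5}$ ($n = \sqrt{66 + 7 \left(5 - 3\right)} = \sqrt{66 + 7 \cdot 2} = \sqrt{66 + 14} = \sqrt{80} = 4 \sqrt{5} \approx 8.9443$)
$\left(b{\left(Q{\left(-3 \right)},0 \right)} + n\right)^{2} = \left(\left(10 - -15\right) + 4 \sqrt{5}\right)^{2} = \left(\left(10 + 15\right) + 4 \sqrt{5}\right)^{2} = \left(25 + 4 \sqrt{5}\right)^{2}$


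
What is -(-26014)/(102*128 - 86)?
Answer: 13007/6485 ≈ 2.0057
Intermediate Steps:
-(-26014)/(102*128 - 86) = -(-26014)/(13056 - 86) = -(-26014)/12970 = -1*(-13007/6485) = 13007/6485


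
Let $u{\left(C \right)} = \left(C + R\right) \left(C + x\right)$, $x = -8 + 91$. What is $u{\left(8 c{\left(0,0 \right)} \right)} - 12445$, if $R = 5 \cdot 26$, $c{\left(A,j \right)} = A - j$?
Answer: $-1655$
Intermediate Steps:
$x = 83$
$R = 130$
$u{\left(C \right)} = \left(83 + C\right) \left(130 + C\right)$ ($u{\left(C \right)} = \left(C + 130\right) \left(C + 83\right) = \left(130 + C\right) \left(83 + C\right) = \left(83 + C\right) \left(130 + C\right)$)
$u{\left(8 c{\left(0,0 \right)} \right)} - 12445 = \left(10790 + \left(8 \left(0 - 0\right)\right)^{2} + 213 \cdot 8 \left(0 - 0\right)\right) - 12445 = \left(10790 + \left(8 \left(0 + 0\right)\right)^{2} + 213 \cdot 8 \left(0 + 0\right)\right) - 12445 = \left(10790 + \left(8 \cdot 0\right)^{2} + 213 \cdot 8 \cdot 0\right) - 12445 = \left(10790 + 0^{2} + 213 \cdot 0\right) - 12445 = \left(10790 + 0 + 0\right) - 12445 = 10790 - 12445 = -1655$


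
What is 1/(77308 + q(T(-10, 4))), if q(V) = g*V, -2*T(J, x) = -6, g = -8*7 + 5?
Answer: 1/77155 ≈ 1.2961e-5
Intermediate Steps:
g = -51 (g = -56 + 5 = -51)
T(J, x) = 3 (T(J, x) = -½*(-6) = 3)
q(V) = -51*V
1/(77308 + q(T(-10, 4))) = 1/(77308 - 51*3) = 1/(77308 - 153) = 1/77155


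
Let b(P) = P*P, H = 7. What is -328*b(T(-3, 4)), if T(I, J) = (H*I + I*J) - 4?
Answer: -449032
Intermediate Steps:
T(I, J) = -4 + 7*I + I*J (T(I, J) = (7*I + I*J) - 4 = -4 + 7*I + I*J)
b(P) = P**2
-328*b(T(-3, 4)) = -328*(-4 + 7*(-3) - 3*4)**2 = -328*(-4 - 21 - 12)**2 = -328*(-37)**2 = -328*1369 = -449032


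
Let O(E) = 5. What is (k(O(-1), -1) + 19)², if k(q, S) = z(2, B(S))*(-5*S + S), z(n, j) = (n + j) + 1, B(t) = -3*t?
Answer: 1849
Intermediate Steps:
z(n, j) = 1 + j + n (z(n, j) = (j + n) + 1 = 1 + j + n)
k(q, S) = -4*S*(3 - 3*S) (k(q, S) = (1 - 3*S + 2)*(-5*S + S) = (3 - 3*S)*(-4*S) = -4*S*(3 - 3*S))
(k(O(-1), -1) + 19)² = (12*(-1)*(-1 - 1) + 19)² = (12*(-1)*(-2) + 19)² = (24 + 19)² = 43² = 1849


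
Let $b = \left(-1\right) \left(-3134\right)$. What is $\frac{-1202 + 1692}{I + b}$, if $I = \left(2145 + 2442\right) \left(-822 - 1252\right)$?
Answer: $- \frac{245}{4755152} \approx -5.1523 \cdot 10^{-5}$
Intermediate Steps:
$b = 3134$
$I = -9513438$ ($I = 4587 \left(-2074\right) = -9513438$)
$\frac{-1202 + 1692}{I + b} = \frac{-1202 + 1692}{-9513438 + 3134} = \frac{490}{-9510304} = 490 \left(- \frac{1}{9510304}\right) = - \frac{245}{4755152}$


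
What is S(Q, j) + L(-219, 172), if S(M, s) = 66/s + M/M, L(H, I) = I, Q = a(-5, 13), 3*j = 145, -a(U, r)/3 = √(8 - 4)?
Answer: 25283/145 ≈ 174.37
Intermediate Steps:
a(U, r) = -6 (a(U, r) = -3*√(8 - 4) = -3*√4 = -3*2 = -6)
j = 145/3 (j = (⅓)*145 = 145/3 ≈ 48.333)
Q = -6
S(M, s) = 1 + 66/s (S(M, s) = 66/s + 1 = 1 + 66/s)
S(Q, j) + L(-219, 172) = (66 + 145/3)/(145/3) + 172 = (3/145)*(343/3) + 172 = 343/145 + 172 = 25283/145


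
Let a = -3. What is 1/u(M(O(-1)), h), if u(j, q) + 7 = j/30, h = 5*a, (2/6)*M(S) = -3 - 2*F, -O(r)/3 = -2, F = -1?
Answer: -10/71 ≈ -0.14085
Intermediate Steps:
O(r) = 6 (O(r) = -3*(-2) = 6)
M(S) = -3 (M(S) = 3*(-3 - 2*(-1)) = 3*(-3 + 2) = 3*(-1) = -3)
h = -15 (h = 5*(-3) = -15)
u(j, q) = -7 + j/30
1/u(M(O(-1)), h) = 1/(-7 + (1/30)*(-3)) = 1/(-7 - ⅒) = 1/(-71/10) = -10/71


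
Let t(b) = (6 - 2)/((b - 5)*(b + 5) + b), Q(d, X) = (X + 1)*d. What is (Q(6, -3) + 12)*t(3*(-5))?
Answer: 0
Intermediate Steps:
Q(d, X) = d*(1 + X) (Q(d, X) = (1 + X)*d = d*(1 + X))
t(b) = 4/(b + (-5 + b)*(5 + b)) (t(b) = 4/((-5 + b)*(5 + b) + b) = 4/(b + (-5 + b)*(5 + b)))
(Q(6, -3) + 12)*t(3*(-5)) = (6*(1 - 3) + 12)*(4/(-25 + 3*(-5) + (3*(-5))**2)) = (6*(-2) + 12)*(4/(-25 - 15 + (-15)**2)) = (-12 + 12)*(4/(-25 - 15 + 225)) = 0*(4/185) = 0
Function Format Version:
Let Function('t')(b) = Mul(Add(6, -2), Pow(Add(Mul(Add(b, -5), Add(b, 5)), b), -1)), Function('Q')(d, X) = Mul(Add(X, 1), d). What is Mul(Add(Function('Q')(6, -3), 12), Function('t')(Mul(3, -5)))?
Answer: 0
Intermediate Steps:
Function('Q')(d, X) = Mul(d, Add(1, X)) (Function('Q')(d, X) = Mul(Add(1, X), d) = Mul(d, Add(1, X)))
Function('t')(b) = Mul(4, Pow(Add(b, Mul(Add(-5, b), Add(5, b))), -1)) (Function('t')(b) = Mul(4, Pow(Add(Mul(Add(-5, b), Add(5, b)), b), -1)) = Mul(4, Pow(Add(b, Mul(Add(-5, b), Add(5, b))), -1)))
Mul(Add(Function('Q')(6, -3), 12), Function('t')(Mul(3, -5))) = Mul(Add(Mul(6, Add(1, -3)), 12), Mul(4, Pow(Add(-25, Mul(3, -5), Pow(Mul(3, -5), 2)), -1))) = Mul(Add(Mul(6, -2), 12), Mul(4, Pow(Add(-25, -15, Pow(-15, 2)), -1))) = Mul(Add(-12, 12), Mul(4, Pow(Add(-25, -15, 225), -1))) = Mul(0, Mul(4, Pow(185, -1))) = Mul(0, Mul(4, Rational(1, 185))) = Mul(0, Rational(4, 185)) = 0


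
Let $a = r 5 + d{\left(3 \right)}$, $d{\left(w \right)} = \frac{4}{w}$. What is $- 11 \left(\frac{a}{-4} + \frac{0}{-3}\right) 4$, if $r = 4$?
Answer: $\frac{704}{3} \approx 234.67$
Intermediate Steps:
$a = \frac{64}{3}$ ($a = 4 \cdot 5 + \frac{4}{3} = 20 + 4 \cdot \frac{1}{3} = 20 + \frac{4}{3} = \frac{64}{3} \approx 21.333$)
$- 11 \left(\frac{a}{-4} + \frac{0}{-3}\right) 4 = - 11 \left(\frac{64}{3 \left(-4\right)} + \frac{0}{-3}\right) 4 = - 11 \left(\frac{64}{3} \left(- \frac{1}{4}\right) + 0 \left(- \frac{1}{3}\right)\right) 4 = - 11 \left(- \frac{16}{3} + 0\right) 4 = \left(-11\right) \left(- \frac{16}{3}\right) 4 = \frac{176}{3} \cdot 4 = \frac{704}{3}$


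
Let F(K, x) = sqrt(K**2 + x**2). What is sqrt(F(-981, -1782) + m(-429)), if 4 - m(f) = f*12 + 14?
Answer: sqrt(5138 + 9*sqrt(51085)) ≈ 84.689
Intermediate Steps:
m(f) = -10 - 12*f (m(f) = 4 - (f*12 + 14) = 4 - (12*f + 14) = 4 - (14 + 12*f) = 4 + (-14 - 12*f) = -10 - 12*f)
sqrt(F(-981, -1782) + m(-429)) = sqrt(sqrt((-981)**2 + (-1782)**2) + (-10 - 12*(-429))) = sqrt(sqrt(962361 + 3175524) + (-10 + 5148)) = sqrt(sqrt(4137885) + 5138) = sqrt(9*sqrt(51085) + 5138) = sqrt(5138 + 9*sqrt(51085))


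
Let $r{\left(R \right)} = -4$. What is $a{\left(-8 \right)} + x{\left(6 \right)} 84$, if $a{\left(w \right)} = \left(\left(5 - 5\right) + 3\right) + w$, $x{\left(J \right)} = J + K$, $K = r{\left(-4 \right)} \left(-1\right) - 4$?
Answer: $499$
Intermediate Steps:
$K = 0$ ($K = \left(-4\right) \left(-1\right) - 4 = 4 - 4 = 0$)
$x{\left(J \right)} = J$ ($x{\left(J \right)} = J + 0 = J$)
$a{\left(w \right)} = 3 + w$ ($a{\left(w \right)} = \left(\left(5 - 5\right) + 3\right) + w = \left(0 + 3\right) + w = 3 + w$)
$a{\left(-8 \right)} + x{\left(6 \right)} 84 = \left(3 - 8\right) + 6 \cdot 84 = -5 + 504 = 499$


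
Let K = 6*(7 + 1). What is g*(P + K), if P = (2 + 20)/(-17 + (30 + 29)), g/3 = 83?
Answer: 84577/7 ≈ 12082.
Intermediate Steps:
g = 249 (g = 3*83 = 249)
K = 48 (K = 6*8 = 48)
P = 11/21 (P = 22/(-17 + 59) = 22/42 = 22*(1/42) = 11/21 ≈ 0.52381)
g*(P + K) = 249*(11/21 + 48) = 249*(1019/21) = 84577/7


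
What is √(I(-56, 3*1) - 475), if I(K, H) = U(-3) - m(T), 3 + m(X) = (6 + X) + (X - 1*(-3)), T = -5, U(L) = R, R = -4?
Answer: 5*I*√19 ≈ 21.794*I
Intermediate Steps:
U(L) = -4
m(X) = 6 + 2*X (m(X) = -3 + ((6 + X) + (X - 1*(-3))) = -3 + ((6 + X) + (X + 3)) = -3 + ((6 + X) + (3 + X)) = -3 + (9 + 2*X) = 6 + 2*X)
I(K, H) = 0 (I(K, H) = -4 - (6 + 2*(-5)) = -4 - (6 - 10) = -4 - 1*(-4) = -4 + 4 = 0)
√(I(-56, 3*1) - 475) = √(0 - 475) = √(-475) = 5*I*√19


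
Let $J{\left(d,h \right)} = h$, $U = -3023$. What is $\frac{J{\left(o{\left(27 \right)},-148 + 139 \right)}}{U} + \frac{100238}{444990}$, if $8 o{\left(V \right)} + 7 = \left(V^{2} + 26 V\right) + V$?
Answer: $\frac{153512192}{672602385} \approx 0.22824$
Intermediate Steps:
$o{\left(V \right)} = - \frac{7}{8} + \frac{V^{2}}{8} + \frac{27 V}{8}$ ($o{\left(V \right)} = - \frac{7}{8} + \frac{\left(V^{2} + 26 V\right) + V}{8} = - \frac{7}{8} + \frac{V^{2} + 27 V}{8} = - \frac{7}{8} + \left(\frac{V^{2}}{8} + \frac{27 V}{8}\right) = - \frac{7}{8} + \frac{V^{2}}{8} + \frac{27 V}{8}$)
$\frac{J{\left(o{\left(27 \right)},-148 + 139 \right)}}{U} + \frac{100238}{444990} = \frac{-148 + 139}{-3023} + \frac{100238}{444990} = \left(-9\right) \left(- \frac{1}{3023}\right) + 100238 \cdot \frac{1}{444990} = \frac{9}{3023} + \frac{50119}{222495} = \frac{153512192}{672602385}$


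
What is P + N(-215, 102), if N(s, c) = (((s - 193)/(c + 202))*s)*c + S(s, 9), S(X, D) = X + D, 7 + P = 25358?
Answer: 1036970/19 ≈ 54577.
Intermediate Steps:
P = 25351 (P = -7 + 25358 = 25351)
S(X, D) = D + X
N(s, c) = 9 + s + c*s*(-193 + s)/(202 + c) (N(s, c) = (((s - 193)/(c + 202))*s)*c + (9 + s) = (((-193 + s)/(202 + c))*s)*c + (9 + s) = (s*(-193 + s)/(202 + c))*c + (9 + s) = c*s*(-193 + s)/(202 + c) + (9 + s) = 9 + s + c*s*(-193 + s)/(202 + c))
P + N(-215, 102) = 25351 + (1818 + 9*102 + 202*(-215) + 102*(-215)² - 192*102*(-215))/(202 + 102) = 25351 + (1818 + 918 - 43430 + 102*46225 + 4210560)/304 = 25351 + (1818 + 918 - 43430 + 4714950 + 4210560)/304 = 25351 + (1/304)*8884816 = 25351 + 555301/19 = 1036970/19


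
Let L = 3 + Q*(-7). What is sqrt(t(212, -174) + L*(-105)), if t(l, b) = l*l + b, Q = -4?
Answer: 19*sqrt(115) ≈ 203.75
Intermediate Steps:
t(l, b) = b + l**2 (t(l, b) = l**2 + b = b + l**2)
L = 31 (L = 3 - 4*(-7) = 3 + 28 = 31)
sqrt(t(212, -174) + L*(-105)) = sqrt((-174 + 212**2) + 31*(-105)) = sqrt((-174 + 44944) - 3255) = sqrt(44770 - 3255) = sqrt(41515) = 19*sqrt(115)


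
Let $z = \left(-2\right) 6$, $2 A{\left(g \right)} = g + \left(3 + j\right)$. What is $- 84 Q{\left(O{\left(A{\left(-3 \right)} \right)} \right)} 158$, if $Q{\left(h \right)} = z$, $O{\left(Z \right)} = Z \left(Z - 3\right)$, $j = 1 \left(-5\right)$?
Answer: $159264$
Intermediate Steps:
$j = -5$
$A{\left(g \right)} = -1 + \frac{g}{2}$ ($A{\left(g \right)} = \frac{g + \left(3 - 5\right)}{2} = \frac{g - 2}{2} = \frac{-2 + g}{2} = -1 + \frac{g}{2}$)
$O{\left(Z \right)} = Z \left(-3 + Z\right)$
$z = -12$
$Q{\left(h \right)} = -12$
$- 84 Q{\left(O{\left(A{\left(-3 \right)} \right)} \right)} 158 = \left(-84\right) \left(-12\right) 158 = 1008 \cdot 158 = 159264$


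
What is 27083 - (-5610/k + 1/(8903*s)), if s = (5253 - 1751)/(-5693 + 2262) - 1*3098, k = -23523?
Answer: 20102310041409179731/742254811569020 ≈ 27083.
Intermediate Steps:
s = -10632740/3431 (s = 3502/(-3431) - 3098 = 3502*(-1/3431) - 3098 = -3502/3431 - 3098 = -10632740/3431 ≈ -3099.0)
27083 - (-5610/k + 1/(8903*s)) = 27083 - (-5610/(-23523) + 1/(8903*(-10632740/3431))) = 27083 - (-5610*(-1/23523) + (1/8903)*(-3431/10632740)) = 27083 - (1870/7841 - 3431/94663284220) = 27083 - 1*177020314588929/742254811569020 = 27083 - 177020314588929/742254811569020 = 20102310041409179731/742254811569020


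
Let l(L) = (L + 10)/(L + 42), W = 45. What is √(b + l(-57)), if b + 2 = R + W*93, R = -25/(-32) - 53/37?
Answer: √82510920930/4440 ≈ 64.695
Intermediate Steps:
R = -771/1184 (R = -25*(-1/32) - 53*1/37 = 25/32 - 53/37 = -771/1184 ≈ -0.65118)
l(L) = (10 + L)/(42 + L)
b = 4951901/1184 (b = -2 + (-771/1184 + 45*93) = -2 + (-771/1184 + 4185) = -2 + 4954269/1184 = 4951901/1184 ≈ 4182.4)
√(b + l(-57)) = √(4951901/1184 + (10 - 57)/(42 - 57)) = √(4951901/1184 - 47/(-15)) = √(4951901/1184 - 1/15*(-47)) = √(4951901/1184 + 47/15) = √(74334163/17760) = √82510920930/4440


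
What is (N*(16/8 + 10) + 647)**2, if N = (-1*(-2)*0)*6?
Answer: 418609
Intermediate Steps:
N = 0 (N = (2*0)*6 = 0*6 = 0)
(N*(16/8 + 10) + 647)**2 = (0*(16/8 + 10) + 647)**2 = (0*(16*(1/8) + 10) + 647)**2 = (0*(2 + 10) + 647)**2 = (0*12 + 647)**2 = (0 + 647)**2 = 647**2 = 418609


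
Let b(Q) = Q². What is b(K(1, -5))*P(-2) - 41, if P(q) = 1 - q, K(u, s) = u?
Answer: -38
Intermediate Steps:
b(K(1, -5))*P(-2) - 41 = 1²*(1 - 1*(-2)) - 41 = 1*(1 + 2) - 41 = 1*3 - 41 = 3 - 41 = -38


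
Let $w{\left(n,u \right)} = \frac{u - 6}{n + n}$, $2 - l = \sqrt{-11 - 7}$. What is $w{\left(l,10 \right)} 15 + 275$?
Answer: $\frac{3055}{11} + \frac{45 i \sqrt{2}}{11} \approx 277.73 + 5.7854 i$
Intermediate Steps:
$l = 2 - 3 i \sqrt{2}$ ($l = 2 - \sqrt{-11 - 7} = 2 - \sqrt{-18} = 2 - 3 i \sqrt{2} \approx 2.0 - 4.2426 i$)
$w{\left(n,u \right)} = \frac{-6 + u}{2 n}$
$w{\left(l,10 \right)} 15 + 275 = \frac{-6 + 10}{2 \left(2 - 3 i \sqrt{2}\right)} 15 + 275 = \frac{1}{2} \frac{1}{2 - 3 i \sqrt{2}} \cdot 4 \cdot 15 + 275 = \frac{2}{2 - 3 i \sqrt{2}} \cdot 15 + 275 = \frac{30}{2 - 3 i \sqrt{2}} + 275 = 275 + \frac{30}{2 - 3 i \sqrt{2}}$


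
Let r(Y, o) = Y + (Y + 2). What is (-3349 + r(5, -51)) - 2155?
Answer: -5492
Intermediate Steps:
r(Y, o) = 2 + 2*Y (r(Y, o) = Y + (2 + Y) = 2 + 2*Y)
(-3349 + r(5, -51)) - 2155 = (-3349 + (2 + 2*5)) - 2155 = (-3349 + (2 + 10)) - 2155 = (-3349 + 12) - 2155 = -3337 - 2155 = -5492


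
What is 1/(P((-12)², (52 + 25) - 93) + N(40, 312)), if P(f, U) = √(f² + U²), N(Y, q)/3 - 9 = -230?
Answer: -663/418577 - 16*√82/418577 ≈ -0.0019301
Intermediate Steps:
N(Y, q) = -663 (N(Y, q) = 27 + 3*(-230) = 27 - 690 = -663)
P(f, U) = √(U² + f²)
1/(P((-12)², (52 + 25) - 93) + N(40, 312)) = 1/(√(((52 + 25) - 93)² + ((-12)²)²) - 663) = 1/(√((77 - 93)² + 144²) - 663) = 1/(√((-16)² + 20736) - 663) = 1/(√(256 + 20736) - 663) = 1/(√20992 - 663) = 1/(16*√82 - 663) = 1/(-663 + 16*√82)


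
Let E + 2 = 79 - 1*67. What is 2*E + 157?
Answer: 177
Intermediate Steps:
E = 10 (E = -2 + (79 - 1*67) = -2 + (79 - 67) = -2 + 12 = 10)
2*E + 157 = 2*10 + 157 = 20 + 157 = 177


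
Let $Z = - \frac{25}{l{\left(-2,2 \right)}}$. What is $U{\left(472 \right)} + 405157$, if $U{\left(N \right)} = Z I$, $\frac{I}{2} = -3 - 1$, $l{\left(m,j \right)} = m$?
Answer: $405057$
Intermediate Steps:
$I = -8$ ($I = 2 \left(-3 - 1\right) = 2 \left(-4\right) = -8$)
$Z = \frac{25}{2}$ ($Z = - \frac{25}{-2} = \left(-25\right) \left(- \frac{1}{2}\right) = \frac{25}{2} \approx 12.5$)
$U{\left(N \right)} = -100$ ($U{\left(N \right)} = \frac{25}{2} \left(-8\right) = -100$)
$U{\left(472 \right)} + 405157 = -100 + 405157 = 405057$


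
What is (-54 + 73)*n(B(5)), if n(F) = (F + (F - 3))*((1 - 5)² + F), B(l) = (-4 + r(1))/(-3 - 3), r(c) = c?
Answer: -627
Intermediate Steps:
B(l) = ½ (B(l) = (-4 + 1)/(-3 - 3) = -3/(-6) = -3*(-⅙) = ½)
n(F) = (-3 + 2*F)*(16 + F) (n(F) = (F + (-3 + F))*((-4)² + F) = (-3 + 2*F)*(16 + F))
(-54 + 73)*n(B(5)) = (-54 + 73)*(-48 + 2*(½)² + 29*(½)) = 19*(-48 + 2*(¼) + 29/2) = 19*(-48 + ½ + 29/2) = 19*(-33) = -627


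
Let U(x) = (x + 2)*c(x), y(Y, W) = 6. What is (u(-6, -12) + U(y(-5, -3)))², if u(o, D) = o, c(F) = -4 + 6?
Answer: 100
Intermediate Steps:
c(F) = 2
U(x) = 4 + 2*x (U(x) = (x + 2)*2 = (2 + x)*2 = 4 + 2*x)
(u(-6, -12) + U(y(-5, -3)))² = (-6 + (4 + 2*6))² = (-6 + (4 + 12))² = (-6 + 16)² = 10² = 100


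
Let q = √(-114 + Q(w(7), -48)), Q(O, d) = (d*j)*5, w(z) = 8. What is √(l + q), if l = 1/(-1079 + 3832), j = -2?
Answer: √(2753 + 7579009*√366)/2753 ≈ 4.3740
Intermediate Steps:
Q(O, d) = -10*d (Q(O, d) = (d*(-2))*5 = -2*d*5 = -10*d)
q = √366 (q = √(-114 - 10*(-48)) = √(-114 + 480) = √366 ≈ 19.131)
l = 1/2753 ≈ 0.00036324
√(l + q) = √(1/2753 + √366)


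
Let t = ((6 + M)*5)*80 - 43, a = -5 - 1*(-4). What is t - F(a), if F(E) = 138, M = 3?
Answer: 3419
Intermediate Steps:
a = -1 (a = -5 + 4 = -1)
t = 3557 (t = ((6 + 3)*5)*80 - 43 = (9*5)*80 - 43 = 45*80 - 43 = 3600 - 43 = 3557)
t - F(a) = 3557 - 1*138 = 3557 - 138 = 3419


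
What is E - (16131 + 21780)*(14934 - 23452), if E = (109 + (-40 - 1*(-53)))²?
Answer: 322940782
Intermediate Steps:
E = 14884 (E = (109 + (-40 + 53))² = (109 + 13)² = 122² = 14884)
E - (16131 + 21780)*(14934 - 23452) = 14884 - (16131 + 21780)*(14934 - 23452) = 14884 - 37911*(-8518) = 14884 - 1*(-322925898) = 14884 + 322925898 = 322940782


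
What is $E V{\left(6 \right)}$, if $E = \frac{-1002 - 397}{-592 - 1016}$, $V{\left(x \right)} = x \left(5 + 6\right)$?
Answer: $\frac{15389}{268} \approx 57.422$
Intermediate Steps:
$V{\left(x \right)} = 11 x$ ($V{\left(x \right)} = x 11 = 11 x$)
$E = \frac{1399}{1608}$ ($E = - \frac{1399}{-1608} = \left(-1399\right) \left(- \frac{1}{1608}\right) = \frac{1399}{1608} \approx 0.87002$)
$E V{\left(6 \right)} = \frac{1399 \cdot 11 \cdot 6}{1608} = \frac{1399}{1608} \cdot 66 = \frac{15389}{268}$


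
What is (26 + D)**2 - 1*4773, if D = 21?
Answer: -2564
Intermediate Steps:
(26 + D)**2 - 1*4773 = (26 + 21)**2 - 1*4773 = 47**2 - 4773 = 2209 - 4773 = -2564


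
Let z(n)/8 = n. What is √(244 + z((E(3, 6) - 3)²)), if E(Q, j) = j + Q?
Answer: 2*√133 ≈ 23.065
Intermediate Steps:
E(Q, j) = Q + j
z(n) = 8*n
√(244 + z((E(3, 6) - 3)²)) = √(244 + 8*((3 + 6) - 3)²) = √(244 + 8*(9 - 3)²) = √(244 + 8*6²) = √(244 + 8*36) = √(244 + 288) = √532 = 2*√133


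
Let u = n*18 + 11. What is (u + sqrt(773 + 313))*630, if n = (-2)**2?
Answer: 52290 + 630*sqrt(1086) ≈ 73051.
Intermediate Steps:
n = 4
u = 83 (u = 4*18 + 11 = 72 + 11 = 83)
(u + sqrt(773 + 313))*630 = (83 + sqrt(773 + 313))*630 = (83 + sqrt(1086))*630 = 52290 + 630*sqrt(1086)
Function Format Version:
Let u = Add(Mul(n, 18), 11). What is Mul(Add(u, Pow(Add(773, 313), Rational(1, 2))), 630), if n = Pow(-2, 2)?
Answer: Add(52290, Mul(630, Pow(1086, Rational(1, 2)))) ≈ 73051.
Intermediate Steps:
n = 4
u = 83 (u = Add(Mul(4, 18), 11) = Add(72, 11) = 83)
Mul(Add(u, Pow(Add(773, 313), Rational(1, 2))), 630) = Mul(Add(83, Pow(Add(773, 313), Rational(1, 2))), 630) = Mul(Add(83, Pow(1086, Rational(1, 2))), 630) = Add(52290, Mul(630, Pow(1086, Rational(1, 2))))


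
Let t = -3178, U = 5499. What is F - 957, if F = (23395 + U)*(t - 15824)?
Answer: -549044745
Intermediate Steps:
F = -549043788 (F = (23395 + 5499)*(-3178 - 15824) = 28894*(-19002) = -549043788)
F - 957 = -549043788 - 957 = -549044745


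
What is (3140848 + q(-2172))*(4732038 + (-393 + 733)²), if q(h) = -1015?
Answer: 15220773764454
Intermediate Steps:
(3140848 + q(-2172))*(4732038 + (-393 + 733)²) = (3140848 - 1015)*(4732038 + (-393 + 733)²) = 3139833*(4732038 + 340²) = 3139833*(4732038 + 115600) = 3139833*4847638 = 15220773764454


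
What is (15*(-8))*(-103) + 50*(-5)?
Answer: 12110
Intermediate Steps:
(15*(-8))*(-103) + 50*(-5) = -120*(-103) - 250 = 12360 - 250 = 12110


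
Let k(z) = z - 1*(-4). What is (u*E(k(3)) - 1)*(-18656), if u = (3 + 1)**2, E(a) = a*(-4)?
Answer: 8376544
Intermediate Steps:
k(z) = 4 + z (k(z) = z + 4 = 4 + z)
E(a) = -4*a
u = 16 (u = 4**2 = 16)
(u*E(k(3)) - 1)*(-18656) = (16*(-4*(4 + 3)) - 1)*(-18656) = (16*(-4*7) - 1)*(-18656) = (16*(-28) - 1)*(-18656) = (-448 - 1)*(-18656) = -449*(-18656) = 8376544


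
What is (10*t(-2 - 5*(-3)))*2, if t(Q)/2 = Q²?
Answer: 6760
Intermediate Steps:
t(Q) = 2*Q²
(10*t(-2 - 5*(-3)))*2 = (10*(2*(-2 - 5*(-3))²))*2 = (10*(2*(-2 + 15)²))*2 = (10*(2*13²))*2 = (10*(2*169))*2 = (10*338)*2 = 3380*2 = 6760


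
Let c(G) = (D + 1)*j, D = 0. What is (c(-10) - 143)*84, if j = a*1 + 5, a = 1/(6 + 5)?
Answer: -127428/11 ≈ -11584.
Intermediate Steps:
a = 1/11 ≈ 0.090909
j = 56/11 (j = (1/11)*1 + 5 = 1/11 + 5 = 56/11 ≈ 5.0909)
c(G) = 56/11 (c(G) = (0 + 1)*(56/11) = 1*(56/11) = 56/11)
(c(-10) - 143)*84 = (56/11 - 143)*84 = -1517/11*84 = -127428/11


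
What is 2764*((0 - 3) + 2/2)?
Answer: -5528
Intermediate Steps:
2764*((0 - 3) + 2/2) = 2764*(-3 + 2*(½)) = 2764*(-3 + 1) = 2764*(-2) = -5528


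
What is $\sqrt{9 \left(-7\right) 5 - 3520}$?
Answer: $i \sqrt{3835} \approx 61.927 i$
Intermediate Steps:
$\sqrt{9 \left(-7\right) 5 - 3520} = \sqrt{\left(-63\right) 5 - 3520} = \sqrt{-315 - 3520} = \sqrt{-3835} = i \sqrt{3835}$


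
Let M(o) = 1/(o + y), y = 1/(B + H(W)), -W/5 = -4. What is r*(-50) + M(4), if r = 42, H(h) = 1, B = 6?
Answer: -60893/29 ≈ -2099.8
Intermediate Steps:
W = 20 (W = -5*(-4) = 20)
y = ⅐ (y = 1/(6 + 1) = 1/7 = ⅐ ≈ 0.14286)
M(o) = 1/(⅐ + o) (M(o) = 1/(o + ⅐) = 1/(⅐ + o))
r*(-50) + M(4) = 42*(-50) + 7/(1 + 7*4) = -2100 + 7/(1 + 28) = -2100 + 7/29 = -60893/29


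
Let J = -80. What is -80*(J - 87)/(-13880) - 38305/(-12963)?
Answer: 8962193/4498161 ≈ 1.9924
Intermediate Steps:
-80*(J - 87)/(-13880) - 38305/(-12963) = -80*(-80 - 87)/(-13880) - 38305/(-12963) = -80*(-167)*(-1/13880) - 38305*(-1/12963) = 13360*(-1/13880) + 38305/12963 = -334/347 + 38305/12963 = 8962193/4498161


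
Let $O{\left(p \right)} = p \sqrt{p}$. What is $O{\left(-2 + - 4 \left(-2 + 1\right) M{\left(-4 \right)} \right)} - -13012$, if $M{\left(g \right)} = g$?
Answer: $13012 - 54 i \sqrt{2} \approx 13012.0 - 76.368 i$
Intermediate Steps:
$O{\left(p \right)} = p^{\frac{3}{2}}$
$O{\left(-2 + - 4 \left(-2 + 1\right) M{\left(-4 \right)} \right)} - -13012 = \left(-2 + - 4 \left(-2 + 1\right) \left(-4\right)\right)^{\frac{3}{2}} - -13012 = \left(-2 + \left(-4\right) \left(-1\right) \left(-4\right)\right)^{\frac{3}{2}} + 13012 = \left(-2 + 4 \left(-4\right)\right)^{\frac{3}{2}} + 13012 = \left(-2 - 16\right)^{\frac{3}{2}} + 13012 = \left(-18\right)^{\frac{3}{2}} + 13012 = - 54 i \sqrt{2} + 13012 = 13012 - 54 i \sqrt{2}$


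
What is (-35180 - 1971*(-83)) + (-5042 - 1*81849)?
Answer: 41522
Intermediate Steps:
(-35180 - 1971*(-83)) + (-5042 - 1*81849) = (-35180 + 163593) + (-5042 - 81849) = 128413 - 86891 = 41522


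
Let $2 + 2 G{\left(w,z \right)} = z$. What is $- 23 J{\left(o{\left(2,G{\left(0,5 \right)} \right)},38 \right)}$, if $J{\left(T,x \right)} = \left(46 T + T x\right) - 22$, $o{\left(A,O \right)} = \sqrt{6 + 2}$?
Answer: $506 - 3864 \sqrt{2} \approx -4958.5$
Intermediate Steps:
$G{\left(w,z \right)} = -1 + \frac{z}{2}$
$o{\left(A,O \right)} = 2 \sqrt{2}$ ($o{\left(A,O \right)} = \sqrt{8} = 2 \sqrt{2}$)
$J{\left(T,x \right)} = -22 + 46 T + T x$
$- 23 J{\left(o{\left(2,G{\left(0,5 \right)} \right)},38 \right)} = - 23 \left(-22 + 46 \cdot 2 \sqrt{2} + 2 \sqrt{2} \cdot 38\right) = - 23 \left(-22 + 92 \sqrt{2} + 76 \sqrt{2}\right) = - 23 \left(-22 + 168 \sqrt{2}\right) = 506 - 3864 \sqrt{2}$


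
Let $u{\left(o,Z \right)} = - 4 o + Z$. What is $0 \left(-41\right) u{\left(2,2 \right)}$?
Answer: $0$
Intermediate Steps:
$u{\left(o,Z \right)} = Z - 4 o$
$0 \left(-41\right) u{\left(2,2 \right)} = 0 \left(-41\right) \left(2 - 8\right) = 0 \left(2 - 8\right) = 0 \left(-6\right) = 0$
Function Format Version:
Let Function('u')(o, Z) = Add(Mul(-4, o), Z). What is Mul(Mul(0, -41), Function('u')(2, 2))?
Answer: 0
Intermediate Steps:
Function('u')(o, Z) = Add(Z, Mul(-4, o))
Mul(Mul(0, -41), Function('u')(2, 2)) = Mul(Mul(0, -41), Add(2, Mul(-4, 2))) = Mul(0, Add(2, -8)) = Mul(0, -6) = 0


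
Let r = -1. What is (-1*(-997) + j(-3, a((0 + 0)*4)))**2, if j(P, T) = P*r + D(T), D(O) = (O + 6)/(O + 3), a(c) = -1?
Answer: 4020025/4 ≈ 1.0050e+6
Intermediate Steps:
D(O) = (6 + O)/(3 + O)
j(P, T) = -P + (6 + T)/(3 + T) (j(P, T) = P*(-1) + (6 + T)/(3 + T) = -P + (6 + T)/(3 + T))
(-1*(-997) + j(-3, a((0 + 0)*4)))**2 = (-1*(-997) + (6 - 1 - 1*(-3)*(3 - 1))/(3 - 1))**2 = (997 + (6 - 1 - 1*(-3)*2)/2)**2 = (997 + (6 - 1 + 6)/2)**2 = (997 + (1/2)*11)**2 = (997 + 11/2)**2 = (2005/2)**2 = 4020025/4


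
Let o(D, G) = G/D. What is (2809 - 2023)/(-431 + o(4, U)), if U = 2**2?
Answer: -393/215 ≈ -1.8279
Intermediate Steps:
U = 4
(2809 - 2023)/(-431 + o(4, U)) = (2809 - 2023)/(-431 + 4/4) = 786/(-431 + 4*(1/4)) = 786/(-431 + 1) = 786/(-430) = 786*(-1/430) = -393/215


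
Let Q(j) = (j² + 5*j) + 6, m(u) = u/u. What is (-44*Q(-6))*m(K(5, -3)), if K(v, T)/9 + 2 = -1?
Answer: -528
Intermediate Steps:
K(v, T) = -27 (K(v, T) = -18 + 9*(-1) = -18 - 9 = -27)
m(u) = 1
Q(j) = 6 + j² + 5*j
(-44*Q(-6))*m(K(5, -3)) = -44*(6 + (-6)² + 5*(-6))*1 = -44*(6 + 36 - 30)*1 = -44*12*1 = -528*1 = -528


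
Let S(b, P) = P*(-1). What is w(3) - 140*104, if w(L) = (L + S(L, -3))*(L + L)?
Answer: -14524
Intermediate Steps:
S(b, P) = -P
w(L) = 2*L*(3 + L) (w(L) = (L - 1*(-3))*(L + L) = (L + 3)*(2*L) = (3 + L)*(2*L) = 2*L*(3 + L))
w(3) - 140*104 = 2*3*(3 + 3) - 140*104 = 2*3*6 - 14560 = 36 - 14560 = -14524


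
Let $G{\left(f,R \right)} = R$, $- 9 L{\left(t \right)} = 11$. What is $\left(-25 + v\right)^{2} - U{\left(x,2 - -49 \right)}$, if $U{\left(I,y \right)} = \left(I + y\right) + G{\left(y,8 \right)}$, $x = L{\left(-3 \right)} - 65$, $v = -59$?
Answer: $\frac{63569}{9} \approx 7063.2$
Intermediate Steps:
$L{\left(t \right)} = - \frac{11}{9}$ ($L{\left(t \right)} = \left(- \frac{1}{9}\right) 11 = - \frac{11}{9}$)
$x = - \frac{596}{9}$ ($x = - \frac{11}{9} - 65 = - \frac{596}{9} \approx -66.222$)
$U{\left(I,y \right)} = 8 + I + y$ ($U{\left(I,y \right)} = \left(I + y\right) + 8 = 8 + I + y$)
$\left(-25 + v\right)^{2} - U{\left(x,2 - -49 \right)} = \left(-25 - 59\right)^{2} - \left(8 - \frac{596}{9} + \left(2 - -49\right)\right) = \left(-84\right)^{2} - \left(8 - \frac{596}{9} + \left(2 + 49\right)\right) = 7056 - \left(8 - \frac{596}{9} + 51\right) = 7056 - - \frac{65}{9} = 7056 + \frac{65}{9} = \frac{63569}{9}$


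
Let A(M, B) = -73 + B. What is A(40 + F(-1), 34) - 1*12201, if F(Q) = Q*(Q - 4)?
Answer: -12240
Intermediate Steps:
F(Q) = Q*(-4 + Q)
A(40 + F(-1), 34) - 1*12201 = (-73 + 34) - 1*12201 = -39 - 12201 = -12240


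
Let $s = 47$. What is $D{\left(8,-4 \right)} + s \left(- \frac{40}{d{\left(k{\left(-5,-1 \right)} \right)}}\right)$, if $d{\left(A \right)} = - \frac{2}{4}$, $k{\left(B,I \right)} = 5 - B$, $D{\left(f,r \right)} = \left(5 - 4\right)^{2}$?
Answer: $3761$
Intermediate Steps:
$D{\left(f,r \right)} = 1$ ($D{\left(f,r \right)} = 1^{2} = 1$)
$d{\left(A \right)} = - \frac{1}{2}$ ($d{\left(A \right)} = \left(-2\right) \frac{1}{4} = - \frac{1}{2}$)
$D{\left(8,-4 \right)} + s \left(- \frac{40}{d{\left(k{\left(-5,-1 \right)} \right)}}\right) = 1 + 47 \left(- \frac{40}{- \frac{1}{2}}\right) = 1 + 47 \left(\left(-40\right) \left(-2\right)\right) = 1 + 47 \cdot 80 = 1 + 3760 = 3761$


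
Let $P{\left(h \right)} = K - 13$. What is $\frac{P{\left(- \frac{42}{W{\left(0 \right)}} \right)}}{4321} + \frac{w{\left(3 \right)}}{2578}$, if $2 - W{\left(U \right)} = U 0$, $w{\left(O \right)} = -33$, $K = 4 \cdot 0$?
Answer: $- \frac{176107}{11139538} \approx -0.015809$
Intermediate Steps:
$K = 0$
$W{\left(U \right)} = 2$ ($W{\left(U \right)} = 2 - U 0 = 2 - 0 = 2 + 0 = 2$)
$P{\left(h \right)} = -13$ ($P{\left(h \right)} = 0 - 13 = -13$)
$\frac{P{\left(- \frac{42}{W{\left(0 \right)}} \right)}}{4321} + \frac{w{\left(3 \right)}}{2578} = - \frac{13}{4321} - \frac{33}{2578} = - \frac{176107}{11139538}$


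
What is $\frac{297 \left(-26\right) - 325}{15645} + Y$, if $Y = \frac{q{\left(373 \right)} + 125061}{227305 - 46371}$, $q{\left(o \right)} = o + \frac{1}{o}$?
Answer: $\frac{14530905737}{81219672030} \approx 0.17891$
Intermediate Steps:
$Y = \frac{3598991}{5191414}$ ($Y = \frac{\left(373 + \frac{1}{373}\right) + 125061}{227305 - 46371} = \frac{\left(373 + \frac{1}{373}\right) + 125061}{180934} = \left(\frac{139130}{373} + 125061\right) \frac{1}{180934} = \frac{46786883}{373} \cdot \frac{1}{180934} = \frac{3598991}{5191414} \approx 0.69326$)
$\frac{297 \left(-26\right) - 325}{15645} + Y = \frac{297 \left(-26\right) - 325}{15645} + \frac{3598991}{5191414} = \left(-7722 - 325\right) \frac{1}{15645} + \frac{3598991}{5191414} = \left(-8047\right) \frac{1}{15645} + \frac{3598991}{5191414} = - \frac{8047}{15645} + \frac{3598991}{5191414} = \frac{14530905737}{81219672030}$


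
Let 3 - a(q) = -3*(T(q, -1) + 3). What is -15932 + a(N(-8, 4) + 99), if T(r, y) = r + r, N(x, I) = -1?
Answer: -15332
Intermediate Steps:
T(r, y) = 2*r
a(q) = 12 + 6*q (a(q) = 3 - (-3)*(2*q + 3) = 3 - (-3)*(3 + 2*q) = 3 - (-9 - 6*q) = 3 + (9 + 6*q) = 12 + 6*q)
-15932 + a(N(-8, 4) + 99) = -15932 + (12 + 6*(-1 + 99)) = -15932 + (12 + 6*98) = -15932 + (12 + 588) = -15932 + 600 = -15332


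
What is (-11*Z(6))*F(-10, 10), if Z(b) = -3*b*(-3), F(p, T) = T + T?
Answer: -11880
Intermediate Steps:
F(p, T) = 2*T
Z(b) = 9*b
(-11*Z(6))*F(-10, 10) = (-99*6)*(2*10) = -11*54*20 = -594*20 = -11880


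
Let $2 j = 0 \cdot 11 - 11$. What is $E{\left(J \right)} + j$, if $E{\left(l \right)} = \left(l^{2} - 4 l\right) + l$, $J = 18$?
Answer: $\frac{529}{2} \approx 264.5$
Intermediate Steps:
$E{\left(l \right)} = l^{2} - 3 l$
$j = - \frac{11}{2}$ ($j = \frac{0 \cdot 11 - 11}{2} = \frac{0 - 11}{2} = \frac{1}{2} \left(-11\right) = - \frac{11}{2} \approx -5.5$)
$E{\left(J \right)} + j = 18 \left(-3 + 18\right) - \frac{11}{2} = 18 \cdot 15 - \frac{11}{2} = 270 - \frac{11}{2} = \frac{529}{2}$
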